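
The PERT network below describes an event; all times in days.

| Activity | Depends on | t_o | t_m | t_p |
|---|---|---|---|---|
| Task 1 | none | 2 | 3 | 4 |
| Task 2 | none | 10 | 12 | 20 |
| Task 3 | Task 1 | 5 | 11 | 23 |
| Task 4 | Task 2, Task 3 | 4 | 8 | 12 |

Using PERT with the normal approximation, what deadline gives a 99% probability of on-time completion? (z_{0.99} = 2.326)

30.7 days

te_Task 1 = (2 + 4·3 + 4)/6 = 18/6 = 3; σ²_Task 1 = ((4−2)/6)² = 0.111
te_Task 2 = (10 + 4·12 + 20)/6 = 78/6 = 13; σ²_Task 2 = ((20−10)/6)² = 2.778
te_Task 3 = (5 + 4·11 + 23)/6 = 72/6 = 12; σ²_Task 3 = ((23−5)/6)² = 9.000
te_Task 4 = (4 + 4·8 + 12)/6 = 48/6 = 8; σ²_Task 4 = ((12−4)/6)² = 1.778

Forward pass:
ES_Task 1 = 0; EF_Task 1 = 3
ES_Task 2 = 0; EF_Task 2 = 13
ES_Task 3 = 3; EF_Task 3 = 3+12 = 15
ES_Task 4 = max(EF_Task 2=13, EF_Task 3=15) = 15; EF_Task 4 = 15+8 = 23
Expected project duration μ = 23 days. Critical path: Task 1 → Task 3 → Task 4.

Variance along critical path = 0.111 + 9.000 + 1.778 = 10.889; σ = 3.300 days.
D = μ + z·σ = 23 + 2.326·3.300 = 30.7 days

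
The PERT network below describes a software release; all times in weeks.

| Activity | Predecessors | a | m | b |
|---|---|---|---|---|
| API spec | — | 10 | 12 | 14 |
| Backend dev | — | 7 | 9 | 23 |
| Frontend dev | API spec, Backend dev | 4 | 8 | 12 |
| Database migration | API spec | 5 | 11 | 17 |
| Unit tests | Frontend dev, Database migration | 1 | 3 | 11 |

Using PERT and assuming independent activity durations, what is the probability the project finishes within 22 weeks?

te_API spec = (10 + 4·12 + 14)/6 = 72/6 = 12; σ²_API spec = ((14−10)/6)² = 0.444
te_Backend dev = (7 + 4·9 + 23)/6 = 66/6 = 11; σ²_Backend dev = ((23−7)/6)² = 7.111
te_Frontend dev = (4 + 4·8 + 12)/6 = 48/6 = 8; σ²_Frontend dev = ((12−4)/6)² = 1.778
te_Database migration = (5 + 4·11 + 17)/6 = 66/6 = 11; σ²_Database migration = ((17−5)/6)² = 4.000
te_Unit tests = (1 + 4·3 + 11)/6 = 24/6 = 4; σ²_Unit tests = ((11−1)/6)² = 2.778

Forward pass:
ES_API spec = 0; EF_API spec = 12
ES_Backend dev = 0; EF_Backend dev = 11
ES_Frontend dev = max(EF_API spec=12, EF_Backend dev=11) = 12; EF_Frontend dev = 12+8 = 20
ES_Database migration = 12; EF_Database migration = 12+11 = 23
ES_Unit tests = max(EF_Frontend dev=20, EF_Database migration=23) = 23; EF_Unit tests = 23+4 = 27
Expected project duration μ = 27 weeks. Critical path: API spec → Database migration → Unit tests.

Variance along critical path = 0.444 + 4.000 + 2.778 = 7.222; σ = √7.222 = 2.687 weeks.
Z = (22 − 27) / 2.687 = -1.861
P(T ≤ 22) = Φ(-1.861) ≈ 0.031

0.031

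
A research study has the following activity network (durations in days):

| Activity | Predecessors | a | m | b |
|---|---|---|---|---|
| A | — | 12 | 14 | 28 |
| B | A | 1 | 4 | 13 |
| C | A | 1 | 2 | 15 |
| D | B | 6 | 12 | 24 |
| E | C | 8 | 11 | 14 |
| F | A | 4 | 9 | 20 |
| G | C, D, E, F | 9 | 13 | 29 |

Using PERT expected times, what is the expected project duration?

49 days

te_A = (12 + 4·14 + 28)/6 = 96/6 = 16
te_B = (1 + 4·4 + 13)/6 = 30/6 = 5
te_C = (1 + 4·2 + 15)/6 = 24/6 = 4
te_D = (6 + 4·12 + 24)/6 = 78/6 = 13
te_E = (8 + 4·11 + 14)/6 = 66/6 = 11
te_F = (4 + 4·9 + 20)/6 = 60/6 = 10
te_G = (9 + 4·13 + 29)/6 = 90/6 = 15

Forward pass:
ES_A = 0; EF_A = 16
ES_B = 16; EF_B = 16+5 = 21
ES_C = 16; EF_C = 16+4 = 20
ES_D = 21; EF_D = 21+13 = 34
ES_E = 20; EF_E = 20+11 = 31
ES_F = 16; EF_F = 16+10 = 26
ES_G = max(EF_C=20, EF_D=34, EF_E=31, EF_F=26) = 34; EF_G = 34+15 = 49
Expected project duration μ = 49 days. Critical path: A → B → D → G.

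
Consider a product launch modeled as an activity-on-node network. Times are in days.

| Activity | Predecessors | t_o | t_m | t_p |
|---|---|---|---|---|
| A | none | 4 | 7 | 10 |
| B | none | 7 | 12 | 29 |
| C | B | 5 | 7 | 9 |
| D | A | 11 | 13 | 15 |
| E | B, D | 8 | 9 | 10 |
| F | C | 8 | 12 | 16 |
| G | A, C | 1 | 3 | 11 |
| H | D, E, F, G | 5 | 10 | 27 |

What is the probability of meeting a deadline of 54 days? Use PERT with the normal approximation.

0.952

te_A = (4 + 4·7 + 10)/6 = 42/6 = 7; σ²_A = ((10−4)/6)² = 1.000
te_B = (7 + 4·12 + 29)/6 = 84/6 = 14; σ²_B = ((29−7)/6)² = 13.444
te_C = (5 + 4·7 + 9)/6 = 42/6 = 7; σ²_C = ((9−5)/6)² = 0.444
te_D = (11 + 4·13 + 15)/6 = 78/6 = 13; σ²_D = ((15−11)/6)² = 0.444
te_E = (8 + 4·9 + 10)/6 = 54/6 = 9; σ²_E = ((10−8)/6)² = 0.111
te_F = (8 + 4·12 + 16)/6 = 72/6 = 12; σ²_F = ((16−8)/6)² = 1.778
te_G = (1 + 4·3 + 11)/6 = 24/6 = 4; σ²_G = ((11−1)/6)² = 2.778
te_H = (5 + 4·10 + 27)/6 = 72/6 = 12; σ²_H = ((27−5)/6)² = 13.444

Forward pass:
ES_A = 0; EF_A = 7
ES_B = 0; EF_B = 14
ES_C = 14; EF_C = 14+7 = 21
ES_D = 7; EF_D = 7+13 = 20
ES_E = max(EF_B=14, EF_D=20) = 20; EF_E = 20+9 = 29
ES_F = 21; EF_F = 21+12 = 33
ES_G = max(EF_A=7, EF_C=21) = 21; EF_G = 21+4 = 25
ES_H = max(EF_D=20, EF_E=29, EF_F=33, EF_G=25) = 33; EF_H = 33+12 = 45
Expected project duration μ = 45 days. Critical path: B → C → F → H.

Variance along critical path = 13.444 + 0.444 + 1.778 + 13.444 = 29.111; σ = √29.111 = 5.395 days.
Z = (54 − 45) / 5.395 = 1.668
P(T ≤ 54) = Φ(1.668) ≈ 0.952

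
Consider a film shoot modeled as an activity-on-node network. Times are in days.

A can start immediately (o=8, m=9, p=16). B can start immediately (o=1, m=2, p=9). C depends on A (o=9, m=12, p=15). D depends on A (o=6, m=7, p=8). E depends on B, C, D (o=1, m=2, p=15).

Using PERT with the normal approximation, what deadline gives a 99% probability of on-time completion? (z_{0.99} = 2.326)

32.7 days

te_A = (8 + 4·9 + 16)/6 = 60/6 = 10; σ²_A = ((16−8)/6)² = 1.778
te_B = (1 + 4·2 + 9)/6 = 18/6 = 3; σ²_B = ((9−1)/6)² = 1.778
te_C = (9 + 4·12 + 15)/6 = 72/6 = 12; σ²_C = ((15−9)/6)² = 1.000
te_D = (6 + 4·7 + 8)/6 = 42/6 = 7; σ²_D = ((8−6)/6)² = 0.111
te_E = (1 + 4·2 + 15)/6 = 24/6 = 4; σ²_E = ((15−1)/6)² = 5.444

Forward pass:
ES_A = 0; EF_A = 10
ES_B = 0; EF_B = 3
ES_C = 10; EF_C = 10+12 = 22
ES_D = 10; EF_D = 10+7 = 17
ES_E = max(EF_B=3, EF_C=22, EF_D=17) = 22; EF_E = 22+4 = 26
Expected project duration μ = 26 days. Critical path: A → C → E.

Variance along critical path = 1.778 + 1.000 + 5.444 = 8.222; σ = 2.867 days.
D = μ + z·σ = 26 + 2.326·2.867 = 32.7 days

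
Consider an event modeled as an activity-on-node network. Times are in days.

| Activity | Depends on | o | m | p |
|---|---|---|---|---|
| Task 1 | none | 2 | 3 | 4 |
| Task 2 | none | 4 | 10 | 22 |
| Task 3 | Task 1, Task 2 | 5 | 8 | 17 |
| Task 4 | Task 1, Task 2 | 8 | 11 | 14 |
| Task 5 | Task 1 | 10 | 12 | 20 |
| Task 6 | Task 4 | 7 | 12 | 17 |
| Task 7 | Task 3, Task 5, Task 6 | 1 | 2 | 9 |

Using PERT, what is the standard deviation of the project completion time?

3.82 days

te_Task 1 = (2 + 4·3 + 4)/6 = 18/6 = 3; σ²_Task 1 = ((4−2)/6)² = 0.111
te_Task 2 = (4 + 4·10 + 22)/6 = 66/6 = 11; σ²_Task 2 = ((22−4)/6)² = 9.000
te_Task 3 = (5 + 4·8 + 17)/6 = 54/6 = 9; σ²_Task 3 = ((17−5)/6)² = 4.000
te_Task 4 = (8 + 4·11 + 14)/6 = 66/6 = 11; σ²_Task 4 = ((14−8)/6)² = 1.000
te_Task 5 = (10 + 4·12 + 20)/6 = 78/6 = 13; σ²_Task 5 = ((20−10)/6)² = 2.778
te_Task 6 = (7 + 4·12 + 17)/6 = 72/6 = 12; σ²_Task 6 = ((17−7)/6)² = 2.778
te_Task 7 = (1 + 4·2 + 9)/6 = 18/6 = 3; σ²_Task 7 = ((9−1)/6)² = 1.778

Forward pass:
ES_Task 1 = 0; EF_Task 1 = 3
ES_Task 2 = 0; EF_Task 2 = 11
ES_Task 3 = max(EF_Task 1=3, EF_Task 2=11) = 11; EF_Task 3 = 11+9 = 20
ES_Task 4 = max(EF_Task 1=3, EF_Task 2=11) = 11; EF_Task 4 = 11+11 = 22
ES_Task 5 = 3; EF_Task 5 = 3+13 = 16
ES_Task 6 = 22; EF_Task 6 = 22+12 = 34
ES_Task 7 = max(EF_Task 3=20, EF_Task 5=16, EF_Task 6=34) = 34; EF_Task 7 = 34+3 = 37
Expected project duration μ = 37 days. Critical path: Task 2 → Task 4 → Task 6 → Task 7.

Variance along critical path = 9.000 + 1.000 + 2.778 + 1.778 = 14.556
σ = √14.556 = 3.815 days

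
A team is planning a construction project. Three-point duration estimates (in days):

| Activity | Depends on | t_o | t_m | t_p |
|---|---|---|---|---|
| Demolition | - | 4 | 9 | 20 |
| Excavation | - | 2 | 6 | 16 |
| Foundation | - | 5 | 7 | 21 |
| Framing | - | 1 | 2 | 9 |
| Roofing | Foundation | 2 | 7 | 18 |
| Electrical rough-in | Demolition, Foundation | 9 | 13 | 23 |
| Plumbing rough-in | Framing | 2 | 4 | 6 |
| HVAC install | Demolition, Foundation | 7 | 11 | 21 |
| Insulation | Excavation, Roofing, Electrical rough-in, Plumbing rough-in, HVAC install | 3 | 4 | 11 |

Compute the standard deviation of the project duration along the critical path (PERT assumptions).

3.79 days

te_Demolition = (4 + 4·9 + 20)/6 = 60/6 = 10; σ²_Demolition = ((20−4)/6)² = 7.111
te_Excavation = (2 + 4·6 + 16)/6 = 42/6 = 7; σ²_Excavation = ((16−2)/6)² = 5.444
te_Foundation = (5 + 4·7 + 21)/6 = 54/6 = 9; σ²_Foundation = ((21−5)/6)² = 7.111
te_Framing = (1 + 4·2 + 9)/6 = 18/6 = 3; σ²_Framing = ((9−1)/6)² = 1.778
te_Roofing = (2 + 4·7 + 18)/6 = 48/6 = 8; σ²_Roofing = ((18−2)/6)² = 7.111
te_Electrical rough-in = (9 + 4·13 + 23)/6 = 84/6 = 14; σ²_Electrical rough-in = ((23−9)/6)² = 5.444
te_Plumbing rough-in = (2 + 4·4 + 6)/6 = 24/6 = 4; σ²_Plumbing rough-in = ((6−2)/6)² = 0.444
te_HVAC install = (7 + 4·11 + 21)/6 = 72/6 = 12; σ²_HVAC install = ((21−7)/6)² = 5.444
te_Insulation = (3 + 4·4 + 11)/6 = 30/6 = 5; σ²_Insulation = ((11−3)/6)² = 1.778

Forward pass:
ES_Demolition = 0; EF_Demolition = 10
ES_Excavation = 0; EF_Excavation = 7
ES_Foundation = 0; EF_Foundation = 9
ES_Framing = 0; EF_Framing = 3
ES_Roofing = 9; EF_Roofing = 9+8 = 17
ES_Electrical rough-in = max(EF_Demolition=10, EF_Foundation=9) = 10; EF_Electrical rough-in = 10+14 = 24
ES_Plumbing rough-in = 3; EF_Plumbing rough-in = 3+4 = 7
ES_HVAC install = max(EF_Demolition=10, EF_Foundation=9) = 10; EF_HVAC install = 10+12 = 22
ES_Insulation = max(EF_Excavation=7, EF_Roofing=17, EF_Electrical rough-in=24, EF_Plumbing rough-in=7, EF_HVAC install=22) = 24; EF_Insulation = 24+5 = 29
Expected project duration μ = 29 days. Critical path: Demolition → Electrical rough-in → Insulation.

Variance along critical path = 7.111 + 5.444 + 1.778 = 14.333
σ = √14.333 = 3.786 days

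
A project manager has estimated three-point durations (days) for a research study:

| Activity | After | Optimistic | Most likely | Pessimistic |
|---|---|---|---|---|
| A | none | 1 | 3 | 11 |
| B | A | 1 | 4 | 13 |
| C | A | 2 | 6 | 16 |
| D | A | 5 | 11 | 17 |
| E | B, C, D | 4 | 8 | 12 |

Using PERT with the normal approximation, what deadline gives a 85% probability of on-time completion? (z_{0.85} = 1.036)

26.0 days

te_A = (1 + 4·3 + 11)/6 = 24/6 = 4; σ²_A = ((11−1)/6)² = 2.778
te_B = (1 + 4·4 + 13)/6 = 30/6 = 5; σ²_B = ((13−1)/6)² = 4.000
te_C = (2 + 4·6 + 16)/6 = 42/6 = 7; σ²_C = ((16−2)/6)² = 5.444
te_D = (5 + 4·11 + 17)/6 = 66/6 = 11; σ²_D = ((17−5)/6)² = 4.000
te_E = (4 + 4·8 + 12)/6 = 48/6 = 8; σ²_E = ((12−4)/6)² = 1.778

Forward pass:
ES_A = 0; EF_A = 4
ES_B = 4; EF_B = 4+5 = 9
ES_C = 4; EF_C = 4+7 = 11
ES_D = 4; EF_D = 4+11 = 15
ES_E = max(EF_B=9, EF_C=11, EF_D=15) = 15; EF_E = 15+8 = 23
Expected project duration μ = 23 days. Critical path: A → D → E.

Variance along critical path = 2.778 + 4.000 + 1.778 = 8.556; σ = 2.925 days.
D = μ + z·σ = 23 + 1.036·2.925 = 26.0 days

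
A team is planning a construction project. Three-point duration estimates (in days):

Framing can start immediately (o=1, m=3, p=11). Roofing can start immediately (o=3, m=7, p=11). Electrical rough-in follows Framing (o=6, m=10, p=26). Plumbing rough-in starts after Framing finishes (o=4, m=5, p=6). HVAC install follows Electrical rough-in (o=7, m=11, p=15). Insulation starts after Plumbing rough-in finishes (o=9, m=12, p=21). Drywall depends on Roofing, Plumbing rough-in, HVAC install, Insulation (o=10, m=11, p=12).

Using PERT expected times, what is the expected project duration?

38 days

te_Framing = (1 + 4·3 + 11)/6 = 24/6 = 4
te_Roofing = (3 + 4·7 + 11)/6 = 42/6 = 7
te_Electrical rough-in = (6 + 4·10 + 26)/6 = 72/6 = 12
te_Plumbing rough-in = (4 + 4·5 + 6)/6 = 30/6 = 5
te_HVAC install = (7 + 4·11 + 15)/6 = 66/6 = 11
te_Insulation = (9 + 4·12 + 21)/6 = 78/6 = 13
te_Drywall = (10 + 4·11 + 12)/6 = 66/6 = 11

Forward pass:
ES_Framing = 0; EF_Framing = 4
ES_Roofing = 0; EF_Roofing = 7
ES_Electrical rough-in = 4; EF_Electrical rough-in = 4+12 = 16
ES_Plumbing rough-in = 4; EF_Plumbing rough-in = 4+5 = 9
ES_HVAC install = 16; EF_HVAC install = 16+11 = 27
ES_Insulation = 9; EF_Insulation = 9+13 = 22
ES_Drywall = max(EF_Roofing=7, EF_Plumbing rough-in=9, EF_HVAC install=27, EF_Insulation=22) = 27; EF_Drywall = 27+11 = 38
Expected project duration μ = 38 days. Critical path: Framing → Electrical rough-in → HVAC install → Drywall.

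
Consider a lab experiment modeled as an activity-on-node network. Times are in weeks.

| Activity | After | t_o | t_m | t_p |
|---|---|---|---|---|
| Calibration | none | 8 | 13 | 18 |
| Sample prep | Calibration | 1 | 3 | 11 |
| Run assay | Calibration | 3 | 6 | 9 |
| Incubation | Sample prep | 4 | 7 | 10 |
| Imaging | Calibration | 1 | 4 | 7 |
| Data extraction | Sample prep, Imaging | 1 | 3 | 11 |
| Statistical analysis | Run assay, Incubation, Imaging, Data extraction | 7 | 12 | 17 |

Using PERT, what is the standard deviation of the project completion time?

te_Calibration = (8 + 4·13 + 18)/6 = 78/6 = 13; σ²_Calibration = ((18−8)/6)² = 2.778
te_Sample prep = (1 + 4·3 + 11)/6 = 24/6 = 4; σ²_Sample prep = ((11−1)/6)² = 2.778
te_Run assay = (3 + 4·6 + 9)/6 = 36/6 = 6; σ²_Run assay = ((9−3)/6)² = 1.000
te_Incubation = (4 + 4·7 + 10)/6 = 42/6 = 7; σ²_Incubation = ((10−4)/6)² = 1.000
te_Imaging = (1 + 4·4 + 7)/6 = 24/6 = 4; σ²_Imaging = ((7−1)/6)² = 1.000
te_Data extraction = (1 + 4·3 + 11)/6 = 24/6 = 4; σ²_Data extraction = ((11−1)/6)² = 2.778
te_Statistical analysis = (7 + 4·12 + 17)/6 = 72/6 = 12; σ²_Statistical analysis = ((17−7)/6)² = 2.778

Forward pass:
ES_Calibration = 0; EF_Calibration = 13
ES_Sample prep = 13; EF_Sample prep = 13+4 = 17
ES_Run assay = 13; EF_Run assay = 13+6 = 19
ES_Incubation = 17; EF_Incubation = 17+7 = 24
ES_Imaging = 13; EF_Imaging = 13+4 = 17
ES_Data extraction = max(EF_Sample prep=17, EF_Imaging=17) = 17; EF_Data extraction = 17+4 = 21
ES_Statistical analysis = max(EF_Run assay=19, EF_Incubation=24, EF_Imaging=17, EF_Data extraction=21) = 24; EF_Statistical analysis = 24+12 = 36
Expected project duration μ = 36 weeks. Critical path: Calibration → Sample prep → Incubation → Statistical analysis.

Variance along critical path = 2.778 + 2.778 + 1.000 + 2.778 = 9.333
σ = √9.333 = 3.055 weeks

3.06 weeks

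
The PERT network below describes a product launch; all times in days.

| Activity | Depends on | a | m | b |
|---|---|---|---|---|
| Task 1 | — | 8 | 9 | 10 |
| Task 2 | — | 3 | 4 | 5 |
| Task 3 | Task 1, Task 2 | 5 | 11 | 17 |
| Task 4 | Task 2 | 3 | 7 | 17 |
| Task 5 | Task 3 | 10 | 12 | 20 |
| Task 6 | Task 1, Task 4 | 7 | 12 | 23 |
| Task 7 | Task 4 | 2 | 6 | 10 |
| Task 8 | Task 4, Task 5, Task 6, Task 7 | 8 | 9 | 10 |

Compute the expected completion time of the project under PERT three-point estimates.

42 days

te_Task 1 = (8 + 4·9 + 10)/6 = 54/6 = 9
te_Task 2 = (3 + 4·4 + 5)/6 = 24/6 = 4
te_Task 3 = (5 + 4·11 + 17)/6 = 66/6 = 11
te_Task 4 = (3 + 4·7 + 17)/6 = 48/6 = 8
te_Task 5 = (10 + 4·12 + 20)/6 = 78/6 = 13
te_Task 6 = (7 + 4·12 + 23)/6 = 78/6 = 13
te_Task 7 = (2 + 4·6 + 10)/6 = 36/6 = 6
te_Task 8 = (8 + 4·9 + 10)/6 = 54/6 = 9

Forward pass:
ES_Task 1 = 0; EF_Task 1 = 9
ES_Task 2 = 0; EF_Task 2 = 4
ES_Task 3 = max(EF_Task 1=9, EF_Task 2=4) = 9; EF_Task 3 = 9+11 = 20
ES_Task 4 = 4; EF_Task 4 = 4+8 = 12
ES_Task 5 = 20; EF_Task 5 = 20+13 = 33
ES_Task 6 = max(EF_Task 1=9, EF_Task 4=12) = 12; EF_Task 6 = 12+13 = 25
ES_Task 7 = 12; EF_Task 7 = 12+6 = 18
ES_Task 8 = max(EF_Task 4=12, EF_Task 5=33, EF_Task 6=25, EF_Task 7=18) = 33; EF_Task 8 = 33+9 = 42
Expected project duration μ = 42 days. Critical path: Task 1 → Task 3 → Task 5 → Task 8.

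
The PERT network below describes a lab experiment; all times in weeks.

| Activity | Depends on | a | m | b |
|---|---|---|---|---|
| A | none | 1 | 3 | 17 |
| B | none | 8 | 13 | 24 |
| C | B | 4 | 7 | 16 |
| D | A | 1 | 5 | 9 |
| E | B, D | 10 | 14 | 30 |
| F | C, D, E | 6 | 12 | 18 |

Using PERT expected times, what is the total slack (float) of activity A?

4 weeks

te_A = (1 + 4·3 + 17)/6 = 30/6 = 5
te_B = (8 + 4·13 + 24)/6 = 84/6 = 14
te_C = (4 + 4·7 + 16)/6 = 48/6 = 8
te_D = (1 + 4·5 + 9)/6 = 30/6 = 5
te_E = (10 + 4·14 + 30)/6 = 96/6 = 16
te_F = (6 + 4·12 + 18)/6 = 72/6 = 12

Forward pass:
ES_A = 0; EF_A = 5
ES_B = 0; EF_B = 14
ES_C = 14; EF_C = 14+8 = 22
ES_D = 5; EF_D = 5+5 = 10
ES_E = max(EF_B=14, EF_D=10) = 14; EF_E = 14+16 = 30
ES_F = max(EF_C=22, EF_D=10, EF_E=30) = 30; EF_F = 30+12 = 42
Expected project duration μ = 42 weeks. Critical path: B → E → F.

Backward pass:
LF_F = 42; LS_F = 42−12 = 30
LF_E = LS_F = 30; LS_E = 30−16 = 14
LF_D = min(LS_E=14, LS_F=30) = 14; LS_D = 14−5 = 9
LF_C = LS_F = 30; LS_C = 30−8 = 22
LF_B = min(LS_C=22, LS_E=14) = 14; LS_B = 14−14 = 0
LF_A = LS_D = 9; LS_A = 9−5 = 4
Slack_A = LS_A − ES_A = 4 − 0 = 4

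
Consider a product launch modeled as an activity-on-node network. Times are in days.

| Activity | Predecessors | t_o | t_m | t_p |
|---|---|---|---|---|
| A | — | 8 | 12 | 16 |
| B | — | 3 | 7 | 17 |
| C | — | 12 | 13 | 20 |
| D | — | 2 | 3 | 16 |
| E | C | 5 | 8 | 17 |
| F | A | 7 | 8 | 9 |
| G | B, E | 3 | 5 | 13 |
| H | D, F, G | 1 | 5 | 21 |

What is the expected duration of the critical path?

36 days

te_A = (8 + 4·12 + 16)/6 = 72/6 = 12
te_B = (3 + 4·7 + 17)/6 = 48/6 = 8
te_C = (12 + 4·13 + 20)/6 = 84/6 = 14
te_D = (2 + 4·3 + 16)/6 = 30/6 = 5
te_E = (5 + 4·8 + 17)/6 = 54/6 = 9
te_F = (7 + 4·8 + 9)/6 = 48/6 = 8
te_G = (3 + 4·5 + 13)/6 = 36/6 = 6
te_H = (1 + 4·5 + 21)/6 = 42/6 = 7

Forward pass:
ES_A = 0; EF_A = 12
ES_B = 0; EF_B = 8
ES_C = 0; EF_C = 14
ES_D = 0; EF_D = 5
ES_E = 14; EF_E = 14+9 = 23
ES_F = 12; EF_F = 12+8 = 20
ES_G = max(EF_B=8, EF_E=23) = 23; EF_G = 23+6 = 29
ES_H = max(EF_D=5, EF_F=20, EF_G=29) = 29; EF_H = 29+7 = 36
Expected project duration μ = 36 days. Critical path: C → E → G → H.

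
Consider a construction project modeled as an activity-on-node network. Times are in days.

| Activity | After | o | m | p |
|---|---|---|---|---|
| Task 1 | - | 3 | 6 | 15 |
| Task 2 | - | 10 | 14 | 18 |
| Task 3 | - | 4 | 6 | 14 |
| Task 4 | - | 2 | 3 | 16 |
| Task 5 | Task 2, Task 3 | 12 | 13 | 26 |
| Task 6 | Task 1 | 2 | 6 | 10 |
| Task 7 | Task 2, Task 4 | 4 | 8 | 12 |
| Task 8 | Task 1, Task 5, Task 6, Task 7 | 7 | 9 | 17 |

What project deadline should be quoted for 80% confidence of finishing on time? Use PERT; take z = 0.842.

te_Task 1 = (3 + 4·6 + 15)/6 = 42/6 = 7; σ²_Task 1 = ((15−3)/6)² = 4.000
te_Task 2 = (10 + 4·14 + 18)/6 = 84/6 = 14; σ²_Task 2 = ((18−10)/6)² = 1.778
te_Task 3 = (4 + 4·6 + 14)/6 = 42/6 = 7; σ²_Task 3 = ((14−4)/6)² = 2.778
te_Task 4 = (2 + 4·3 + 16)/6 = 30/6 = 5; σ²_Task 4 = ((16−2)/6)² = 5.444
te_Task 5 = (12 + 4·13 + 26)/6 = 90/6 = 15; σ²_Task 5 = ((26−12)/6)² = 5.444
te_Task 6 = (2 + 4·6 + 10)/6 = 36/6 = 6; σ²_Task 6 = ((10−2)/6)² = 1.778
te_Task 7 = (4 + 4·8 + 12)/6 = 48/6 = 8; σ²_Task 7 = ((12−4)/6)² = 1.778
te_Task 8 = (7 + 4·9 + 17)/6 = 60/6 = 10; σ²_Task 8 = ((17−7)/6)² = 2.778

Forward pass:
ES_Task 1 = 0; EF_Task 1 = 7
ES_Task 2 = 0; EF_Task 2 = 14
ES_Task 3 = 0; EF_Task 3 = 7
ES_Task 4 = 0; EF_Task 4 = 5
ES_Task 5 = max(EF_Task 2=14, EF_Task 3=7) = 14; EF_Task 5 = 14+15 = 29
ES_Task 6 = 7; EF_Task 6 = 7+6 = 13
ES_Task 7 = max(EF_Task 2=14, EF_Task 4=5) = 14; EF_Task 7 = 14+8 = 22
ES_Task 8 = max(EF_Task 1=7, EF_Task 5=29, EF_Task 6=13, EF_Task 7=22) = 29; EF_Task 8 = 29+10 = 39
Expected project duration μ = 39 days. Critical path: Task 2 → Task 5 → Task 8.

Variance along critical path = 1.778 + 5.444 + 2.778 = 10.000; σ = 3.162 days.
D = μ + z·σ = 39 + 0.842·3.162 = 41.7 days

41.7 days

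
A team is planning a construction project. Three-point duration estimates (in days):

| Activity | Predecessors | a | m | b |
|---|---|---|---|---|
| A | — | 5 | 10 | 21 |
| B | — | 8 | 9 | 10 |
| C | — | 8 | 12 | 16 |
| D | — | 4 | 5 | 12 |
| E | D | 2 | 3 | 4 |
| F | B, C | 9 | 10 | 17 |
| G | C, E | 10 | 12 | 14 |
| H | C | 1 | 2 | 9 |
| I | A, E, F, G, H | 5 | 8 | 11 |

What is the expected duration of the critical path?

te_A = (5 + 4·10 + 21)/6 = 66/6 = 11
te_B = (8 + 4·9 + 10)/6 = 54/6 = 9
te_C = (8 + 4·12 + 16)/6 = 72/6 = 12
te_D = (4 + 4·5 + 12)/6 = 36/6 = 6
te_E = (2 + 4·3 + 4)/6 = 18/6 = 3
te_F = (9 + 4·10 + 17)/6 = 66/6 = 11
te_G = (10 + 4·12 + 14)/6 = 72/6 = 12
te_H = (1 + 4·2 + 9)/6 = 18/6 = 3
te_I = (5 + 4·8 + 11)/6 = 48/6 = 8

Forward pass:
ES_A = 0; EF_A = 11
ES_B = 0; EF_B = 9
ES_C = 0; EF_C = 12
ES_D = 0; EF_D = 6
ES_E = 6; EF_E = 6+3 = 9
ES_F = max(EF_B=9, EF_C=12) = 12; EF_F = 12+11 = 23
ES_G = max(EF_C=12, EF_E=9) = 12; EF_G = 12+12 = 24
ES_H = 12; EF_H = 12+3 = 15
ES_I = max(EF_A=11, EF_E=9, EF_F=23, EF_G=24, EF_H=15) = 24; EF_I = 24+8 = 32
Expected project duration μ = 32 days. Critical path: C → G → I.

32 days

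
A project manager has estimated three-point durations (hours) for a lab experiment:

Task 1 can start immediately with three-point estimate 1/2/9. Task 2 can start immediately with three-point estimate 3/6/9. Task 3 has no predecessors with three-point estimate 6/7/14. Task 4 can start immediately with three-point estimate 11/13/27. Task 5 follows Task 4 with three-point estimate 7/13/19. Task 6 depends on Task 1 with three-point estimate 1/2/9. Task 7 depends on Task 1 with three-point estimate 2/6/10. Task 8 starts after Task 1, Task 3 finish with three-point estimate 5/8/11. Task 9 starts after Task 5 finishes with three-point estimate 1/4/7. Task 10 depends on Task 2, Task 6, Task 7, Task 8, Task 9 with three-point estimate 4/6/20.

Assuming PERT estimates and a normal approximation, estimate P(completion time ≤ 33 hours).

0.055

te_Task 1 = (1 + 4·2 + 9)/6 = 18/6 = 3; σ²_Task 1 = ((9−1)/6)² = 1.778
te_Task 2 = (3 + 4·6 + 9)/6 = 36/6 = 6; σ²_Task 2 = ((9−3)/6)² = 1.000
te_Task 3 = (6 + 4·7 + 14)/6 = 48/6 = 8; σ²_Task 3 = ((14−6)/6)² = 1.778
te_Task 4 = (11 + 4·13 + 27)/6 = 90/6 = 15; σ²_Task 4 = ((27−11)/6)² = 7.111
te_Task 5 = (7 + 4·13 + 19)/6 = 78/6 = 13; σ²_Task 5 = ((19−7)/6)² = 4.000
te_Task 6 = (1 + 4·2 + 9)/6 = 18/6 = 3; σ²_Task 6 = ((9−1)/6)² = 1.778
te_Task 7 = (2 + 4·6 + 10)/6 = 36/6 = 6; σ²_Task 7 = ((10−2)/6)² = 1.778
te_Task 8 = (5 + 4·8 + 11)/6 = 48/6 = 8; σ²_Task 8 = ((11−5)/6)² = 1.000
te_Task 9 = (1 + 4·4 + 7)/6 = 24/6 = 4; σ²_Task 9 = ((7−1)/6)² = 1.000
te_Task 10 = (4 + 4·6 + 20)/6 = 48/6 = 8; σ²_Task 10 = ((20−4)/6)² = 7.111

Forward pass:
ES_Task 1 = 0; EF_Task 1 = 3
ES_Task 2 = 0; EF_Task 2 = 6
ES_Task 3 = 0; EF_Task 3 = 8
ES_Task 4 = 0; EF_Task 4 = 15
ES_Task 5 = 15; EF_Task 5 = 15+13 = 28
ES_Task 6 = 3; EF_Task 6 = 3+3 = 6
ES_Task 7 = 3; EF_Task 7 = 3+6 = 9
ES_Task 8 = max(EF_Task 1=3, EF_Task 3=8) = 8; EF_Task 8 = 8+8 = 16
ES_Task 9 = 28; EF_Task 9 = 28+4 = 32
ES_Task 10 = max(EF_Task 2=6, EF_Task 6=6, EF_Task 7=9, EF_Task 8=16, EF_Task 9=32) = 32; EF_Task 10 = 32+8 = 40
Expected project duration μ = 40 hours. Critical path: Task 4 → Task 5 → Task 9 → Task 10.

Variance along critical path = 7.111 + 4.000 + 1.000 + 7.111 = 19.222; σ = √19.222 = 4.384 hours.
Z = (33 − 40) / 4.384 = -1.597
P(T ≤ 33) = Φ(-1.597) ≈ 0.055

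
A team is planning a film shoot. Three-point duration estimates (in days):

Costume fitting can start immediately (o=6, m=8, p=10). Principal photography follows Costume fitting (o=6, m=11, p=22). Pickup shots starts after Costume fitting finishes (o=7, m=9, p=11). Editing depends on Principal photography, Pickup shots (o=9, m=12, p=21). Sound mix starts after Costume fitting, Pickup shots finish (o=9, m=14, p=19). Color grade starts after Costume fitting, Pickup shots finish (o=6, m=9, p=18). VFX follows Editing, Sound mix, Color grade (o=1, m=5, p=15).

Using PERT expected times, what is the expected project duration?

te_Costume fitting = (6 + 4·8 + 10)/6 = 48/6 = 8
te_Principal photography = (6 + 4·11 + 22)/6 = 72/6 = 12
te_Pickup shots = (7 + 4·9 + 11)/6 = 54/6 = 9
te_Editing = (9 + 4·12 + 21)/6 = 78/6 = 13
te_Sound mix = (9 + 4·14 + 19)/6 = 84/6 = 14
te_Color grade = (6 + 4·9 + 18)/6 = 60/6 = 10
te_VFX = (1 + 4·5 + 15)/6 = 36/6 = 6

Forward pass:
ES_Costume fitting = 0; EF_Costume fitting = 8
ES_Principal photography = 8; EF_Principal photography = 8+12 = 20
ES_Pickup shots = 8; EF_Pickup shots = 8+9 = 17
ES_Editing = max(EF_Principal photography=20, EF_Pickup shots=17) = 20; EF_Editing = 20+13 = 33
ES_Sound mix = max(EF_Costume fitting=8, EF_Pickup shots=17) = 17; EF_Sound mix = 17+14 = 31
ES_Color grade = max(EF_Costume fitting=8, EF_Pickup shots=17) = 17; EF_Color grade = 17+10 = 27
ES_VFX = max(EF_Editing=33, EF_Sound mix=31, EF_Color grade=27) = 33; EF_VFX = 33+6 = 39
Expected project duration μ = 39 days. Critical path: Costume fitting → Principal photography → Editing → VFX.

39 days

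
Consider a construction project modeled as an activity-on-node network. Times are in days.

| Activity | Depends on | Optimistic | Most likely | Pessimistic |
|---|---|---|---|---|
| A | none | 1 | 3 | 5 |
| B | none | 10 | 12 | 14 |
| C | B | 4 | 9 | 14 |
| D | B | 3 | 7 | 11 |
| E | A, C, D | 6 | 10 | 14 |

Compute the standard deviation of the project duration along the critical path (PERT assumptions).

2.24 days

te_A = (1 + 4·3 + 5)/6 = 18/6 = 3; σ²_A = ((5−1)/6)² = 0.444
te_B = (10 + 4·12 + 14)/6 = 72/6 = 12; σ²_B = ((14−10)/6)² = 0.444
te_C = (4 + 4·9 + 14)/6 = 54/6 = 9; σ²_C = ((14−4)/6)² = 2.778
te_D = (3 + 4·7 + 11)/6 = 42/6 = 7; σ²_D = ((11−3)/6)² = 1.778
te_E = (6 + 4·10 + 14)/6 = 60/6 = 10; σ²_E = ((14−6)/6)² = 1.778

Forward pass:
ES_A = 0; EF_A = 3
ES_B = 0; EF_B = 12
ES_C = 12; EF_C = 12+9 = 21
ES_D = 12; EF_D = 12+7 = 19
ES_E = max(EF_A=3, EF_C=21, EF_D=19) = 21; EF_E = 21+10 = 31
Expected project duration μ = 31 days. Critical path: B → C → E.

Variance along critical path = 0.444 + 2.778 + 1.778 = 5.000
σ = √5.000 = 2.236 days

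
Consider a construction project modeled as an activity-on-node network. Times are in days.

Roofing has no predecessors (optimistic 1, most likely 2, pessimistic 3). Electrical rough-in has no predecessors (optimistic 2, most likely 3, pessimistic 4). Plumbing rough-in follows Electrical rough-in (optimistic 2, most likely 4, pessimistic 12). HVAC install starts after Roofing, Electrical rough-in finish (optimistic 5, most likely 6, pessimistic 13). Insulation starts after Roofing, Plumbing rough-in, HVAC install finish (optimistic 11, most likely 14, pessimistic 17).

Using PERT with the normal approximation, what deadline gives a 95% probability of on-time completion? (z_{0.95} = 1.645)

26.8 days

te_Roofing = (1 + 4·2 + 3)/6 = 12/6 = 2; σ²_Roofing = ((3−1)/6)² = 0.111
te_Electrical rough-in = (2 + 4·3 + 4)/6 = 18/6 = 3; σ²_Electrical rough-in = ((4−2)/6)² = 0.111
te_Plumbing rough-in = (2 + 4·4 + 12)/6 = 30/6 = 5; σ²_Plumbing rough-in = ((12−2)/6)² = 2.778
te_HVAC install = (5 + 4·6 + 13)/6 = 42/6 = 7; σ²_HVAC install = ((13−5)/6)² = 1.778
te_Insulation = (11 + 4·14 + 17)/6 = 84/6 = 14; σ²_Insulation = ((17−11)/6)² = 1.000

Forward pass:
ES_Roofing = 0; EF_Roofing = 2
ES_Electrical rough-in = 0; EF_Electrical rough-in = 3
ES_Plumbing rough-in = 3; EF_Plumbing rough-in = 3+5 = 8
ES_HVAC install = max(EF_Roofing=2, EF_Electrical rough-in=3) = 3; EF_HVAC install = 3+7 = 10
ES_Insulation = max(EF_Roofing=2, EF_Plumbing rough-in=8, EF_HVAC install=10) = 10; EF_Insulation = 10+14 = 24
Expected project duration μ = 24 days. Critical path: Electrical rough-in → HVAC install → Insulation.

Variance along critical path = 0.111 + 1.778 + 1.000 = 2.889; σ = 1.700 days.
D = μ + z·σ = 24 + 1.645·1.700 = 26.8 days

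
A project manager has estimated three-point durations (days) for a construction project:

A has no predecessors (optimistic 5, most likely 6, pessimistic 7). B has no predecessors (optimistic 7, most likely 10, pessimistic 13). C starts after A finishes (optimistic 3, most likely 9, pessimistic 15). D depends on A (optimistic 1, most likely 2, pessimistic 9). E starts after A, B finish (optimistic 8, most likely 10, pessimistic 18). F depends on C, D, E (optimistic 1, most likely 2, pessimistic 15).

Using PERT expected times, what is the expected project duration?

te_A = (5 + 4·6 + 7)/6 = 36/6 = 6
te_B = (7 + 4·10 + 13)/6 = 60/6 = 10
te_C = (3 + 4·9 + 15)/6 = 54/6 = 9
te_D = (1 + 4·2 + 9)/6 = 18/6 = 3
te_E = (8 + 4·10 + 18)/6 = 66/6 = 11
te_F = (1 + 4·2 + 15)/6 = 24/6 = 4

Forward pass:
ES_A = 0; EF_A = 6
ES_B = 0; EF_B = 10
ES_C = 6; EF_C = 6+9 = 15
ES_D = 6; EF_D = 6+3 = 9
ES_E = max(EF_A=6, EF_B=10) = 10; EF_E = 10+11 = 21
ES_F = max(EF_C=15, EF_D=9, EF_E=21) = 21; EF_F = 21+4 = 25
Expected project duration μ = 25 days. Critical path: B → E → F.

25 days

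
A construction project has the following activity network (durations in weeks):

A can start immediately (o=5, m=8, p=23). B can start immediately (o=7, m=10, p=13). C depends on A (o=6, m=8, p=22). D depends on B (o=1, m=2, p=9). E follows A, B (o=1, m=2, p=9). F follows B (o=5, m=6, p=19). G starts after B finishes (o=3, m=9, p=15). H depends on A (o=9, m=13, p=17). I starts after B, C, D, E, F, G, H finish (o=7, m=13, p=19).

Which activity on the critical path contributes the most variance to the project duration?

te_A = (5 + 4·8 + 23)/6 = 60/6 = 10; σ²_A = ((23−5)/6)² = 9.000
te_B = (7 + 4·10 + 13)/6 = 60/6 = 10; σ²_B = ((13−7)/6)² = 1.000
te_C = (6 + 4·8 + 22)/6 = 60/6 = 10; σ²_C = ((22−6)/6)² = 7.111
te_D = (1 + 4·2 + 9)/6 = 18/6 = 3; σ²_D = ((9−1)/6)² = 1.778
te_E = (1 + 4·2 + 9)/6 = 18/6 = 3; σ²_E = ((9−1)/6)² = 1.778
te_F = (5 + 4·6 + 19)/6 = 48/6 = 8; σ²_F = ((19−5)/6)² = 5.444
te_G = (3 + 4·9 + 15)/6 = 54/6 = 9; σ²_G = ((15−3)/6)² = 4.000
te_H = (9 + 4·13 + 17)/6 = 78/6 = 13; σ²_H = ((17−9)/6)² = 1.778
te_I = (7 + 4·13 + 19)/6 = 78/6 = 13; σ²_I = ((19−7)/6)² = 4.000

Forward pass:
ES_A = 0; EF_A = 10
ES_B = 0; EF_B = 10
ES_C = 10; EF_C = 10+10 = 20
ES_D = 10; EF_D = 10+3 = 13
ES_E = max(EF_A=10, EF_B=10) = 10; EF_E = 10+3 = 13
ES_F = 10; EF_F = 10+8 = 18
ES_G = 10; EF_G = 10+9 = 19
ES_H = 10; EF_H = 10+13 = 23
ES_I = max(EF_B=10, EF_C=20, EF_D=13, EF_E=13, EF_F=18, EF_G=19, EF_H=23) = 23; EF_I = 23+13 = 36
Expected project duration μ = 36 weeks. Critical path: A → H → I.

Variances on critical path: σ²_A=9.000, σ²_H=1.778, σ²_I=4.000.
Largest is σ²_A = 9.000.

A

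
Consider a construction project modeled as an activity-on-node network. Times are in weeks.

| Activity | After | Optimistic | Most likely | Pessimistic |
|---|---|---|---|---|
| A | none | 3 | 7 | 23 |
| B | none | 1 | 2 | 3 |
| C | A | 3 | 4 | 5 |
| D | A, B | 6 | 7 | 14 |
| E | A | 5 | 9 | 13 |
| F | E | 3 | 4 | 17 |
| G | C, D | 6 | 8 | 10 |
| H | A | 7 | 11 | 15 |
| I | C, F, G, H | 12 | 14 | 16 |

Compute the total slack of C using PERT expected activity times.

te_A = (3 + 4·7 + 23)/6 = 54/6 = 9
te_B = (1 + 4·2 + 3)/6 = 12/6 = 2
te_C = (3 + 4·4 + 5)/6 = 24/6 = 4
te_D = (6 + 4·7 + 14)/6 = 48/6 = 8
te_E = (5 + 4·9 + 13)/6 = 54/6 = 9
te_F = (3 + 4·4 + 17)/6 = 36/6 = 6
te_G = (6 + 4·8 + 10)/6 = 48/6 = 8
te_H = (7 + 4·11 + 15)/6 = 66/6 = 11
te_I = (12 + 4·14 + 16)/6 = 84/6 = 14

Forward pass:
ES_A = 0; EF_A = 9
ES_B = 0; EF_B = 2
ES_C = 9; EF_C = 9+4 = 13
ES_D = max(EF_A=9, EF_B=2) = 9; EF_D = 9+8 = 17
ES_E = 9; EF_E = 9+9 = 18
ES_F = 18; EF_F = 18+6 = 24
ES_G = max(EF_C=13, EF_D=17) = 17; EF_G = 17+8 = 25
ES_H = 9; EF_H = 9+11 = 20
ES_I = max(EF_C=13, EF_F=24, EF_G=25, EF_H=20) = 25; EF_I = 25+14 = 39
Expected project duration μ = 39 weeks. Critical path: A → D → G → I.

Backward pass:
LF_I = 39; LS_I = 39−14 = 25
LF_H = LS_I = 25; LS_H = 25−11 = 14
LF_G = LS_I = 25; LS_G = 25−8 = 17
LF_F = LS_I = 25; LS_F = 25−6 = 19
LF_E = LS_F = 19; LS_E = 19−9 = 10
LF_D = LS_G = 17; LS_D = 17−8 = 9
LF_C = min(LS_G=17, LS_I=25) = 17; LS_C = 17−4 = 13
LF_B = LS_D = 9; LS_B = 9−2 = 7
LF_A = min(LS_C=13, LS_D=9, LS_E=10, LS_H=14) = 9; LS_A = 9−9 = 0
Slack_C = LS_C − ES_C = 13 − 9 = 4

4 weeks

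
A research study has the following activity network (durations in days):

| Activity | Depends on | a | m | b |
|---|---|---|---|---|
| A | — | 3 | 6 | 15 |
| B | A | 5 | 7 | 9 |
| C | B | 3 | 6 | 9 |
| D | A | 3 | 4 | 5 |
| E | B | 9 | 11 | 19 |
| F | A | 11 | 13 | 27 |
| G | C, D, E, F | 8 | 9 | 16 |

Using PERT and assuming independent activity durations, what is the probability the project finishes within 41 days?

0.952

te_A = (3 + 4·6 + 15)/6 = 42/6 = 7; σ²_A = ((15−3)/6)² = 4.000
te_B = (5 + 4·7 + 9)/6 = 42/6 = 7; σ²_B = ((9−5)/6)² = 0.444
te_C = (3 + 4·6 + 9)/6 = 36/6 = 6; σ²_C = ((9−3)/6)² = 1.000
te_D = (3 + 4·4 + 5)/6 = 24/6 = 4; σ²_D = ((5−3)/6)² = 0.111
te_E = (9 + 4·11 + 19)/6 = 72/6 = 12; σ²_E = ((19−9)/6)² = 2.778
te_F = (11 + 4·13 + 27)/6 = 90/6 = 15; σ²_F = ((27−11)/6)² = 7.111
te_G = (8 + 4·9 + 16)/6 = 60/6 = 10; σ²_G = ((16−8)/6)² = 1.778

Forward pass:
ES_A = 0; EF_A = 7
ES_B = 7; EF_B = 7+7 = 14
ES_C = 14; EF_C = 14+6 = 20
ES_D = 7; EF_D = 7+4 = 11
ES_E = 14; EF_E = 14+12 = 26
ES_F = 7; EF_F = 7+15 = 22
ES_G = max(EF_C=20, EF_D=11, EF_E=26, EF_F=22) = 26; EF_G = 26+10 = 36
Expected project duration μ = 36 days. Critical path: A → B → E → G.

Variance along critical path = 4.000 + 0.444 + 2.778 + 1.778 = 9.000; σ = √9.000 = 3.000 days.
Z = (41 − 36) / 3.000 = 1.667
P(T ≤ 41) = Φ(1.667) ≈ 0.952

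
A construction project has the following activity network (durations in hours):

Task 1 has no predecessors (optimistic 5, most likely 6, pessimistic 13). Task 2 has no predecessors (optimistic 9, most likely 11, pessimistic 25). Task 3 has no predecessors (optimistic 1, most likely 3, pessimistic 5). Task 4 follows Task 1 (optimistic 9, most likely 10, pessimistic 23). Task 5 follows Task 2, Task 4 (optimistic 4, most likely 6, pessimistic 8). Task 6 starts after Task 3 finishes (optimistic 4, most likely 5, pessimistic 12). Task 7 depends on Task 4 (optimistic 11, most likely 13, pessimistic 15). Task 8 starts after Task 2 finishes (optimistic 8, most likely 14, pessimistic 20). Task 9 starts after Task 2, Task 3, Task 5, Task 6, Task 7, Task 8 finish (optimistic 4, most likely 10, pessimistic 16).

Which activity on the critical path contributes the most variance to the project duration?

te_Task 1 = (5 + 4·6 + 13)/6 = 42/6 = 7; σ²_Task 1 = ((13−5)/6)² = 1.778
te_Task 2 = (9 + 4·11 + 25)/6 = 78/6 = 13; σ²_Task 2 = ((25−9)/6)² = 7.111
te_Task 3 = (1 + 4·3 + 5)/6 = 18/6 = 3; σ²_Task 3 = ((5−1)/6)² = 0.444
te_Task 4 = (9 + 4·10 + 23)/6 = 72/6 = 12; σ²_Task 4 = ((23−9)/6)² = 5.444
te_Task 5 = (4 + 4·6 + 8)/6 = 36/6 = 6; σ²_Task 5 = ((8−4)/6)² = 0.444
te_Task 6 = (4 + 4·5 + 12)/6 = 36/6 = 6; σ²_Task 6 = ((12−4)/6)² = 1.778
te_Task 7 = (11 + 4·13 + 15)/6 = 78/6 = 13; σ²_Task 7 = ((15−11)/6)² = 0.444
te_Task 8 = (8 + 4·14 + 20)/6 = 84/6 = 14; σ²_Task 8 = ((20−8)/6)² = 4.000
te_Task 9 = (4 + 4·10 + 16)/6 = 60/6 = 10; σ²_Task 9 = ((16−4)/6)² = 4.000

Forward pass:
ES_Task 1 = 0; EF_Task 1 = 7
ES_Task 2 = 0; EF_Task 2 = 13
ES_Task 3 = 0; EF_Task 3 = 3
ES_Task 4 = 7; EF_Task 4 = 7+12 = 19
ES_Task 5 = max(EF_Task 2=13, EF_Task 4=19) = 19; EF_Task 5 = 19+6 = 25
ES_Task 6 = 3; EF_Task 6 = 3+6 = 9
ES_Task 7 = 19; EF_Task 7 = 19+13 = 32
ES_Task 8 = 13; EF_Task 8 = 13+14 = 27
ES_Task 9 = max(EF_Task 2=13, EF_Task 3=3, EF_Task 5=25, EF_Task 6=9, EF_Task 7=32, EF_Task 8=27) = 32; EF_Task 9 = 32+10 = 42
Expected project duration μ = 42 hours. Critical path: Task 1 → Task 4 → Task 7 → Task 9.

Variances on critical path: σ²_Task 1=1.778, σ²_Task 4=5.444, σ²_Task 7=0.444, σ²_Task 9=4.000.
Largest is σ²_Task 4 = 5.444.

Task 4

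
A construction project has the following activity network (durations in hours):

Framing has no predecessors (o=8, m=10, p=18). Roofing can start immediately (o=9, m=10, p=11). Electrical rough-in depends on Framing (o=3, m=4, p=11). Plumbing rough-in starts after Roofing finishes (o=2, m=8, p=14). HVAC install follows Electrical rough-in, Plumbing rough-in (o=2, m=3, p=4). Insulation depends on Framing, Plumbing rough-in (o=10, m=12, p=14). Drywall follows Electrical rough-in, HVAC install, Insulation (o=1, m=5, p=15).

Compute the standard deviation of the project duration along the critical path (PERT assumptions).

te_Framing = (8 + 4·10 + 18)/6 = 66/6 = 11; σ²_Framing = ((18−8)/6)² = 2.778
te_Roofing = (9 + 4·10 + 11)/6 = 60/6 = 10; σ²_Roofing = ((11−9)/6)² = 0.111
te_Electrical rough-in = (3 + 4·4 + 11)/6 = 30/6 = 5; σ²_Electrical rough-in = ((11−3)/6)² = 1.778
te_Plumbing rough-in = (2 + 4·8 + 14)/6 = 48/6 = 8; σ²_Plumbing rough-in = ((14−2)/6)² = 4.000
te_HVAC install = (2 + 4·3 + 4)/6 = 18/6 = 3; σ²_HVAC install = ((4−2)/6)² = 0.111
te_Insulation = (10 + 4·12 + 14)/6 = 72/6 = 12; σ²_Insulation = ((14−10)/6)² = 0.444
te_Drywall = (1 + 4·5 + 15)/6 = 36/6 = 6; σ²_Drywall = ((15−1)/6)² = 5.444

Forward pass:
ES_Framing = 0; EF_Framing = 11
ES_Roofing = 0; EF_Roofing = 10
ES_Electrical rough-in = 11; EF_Electrical rough-in = 11+5 = 16
ES_Plumbing rough-in = 10; EF_Plumbing rough-in = 10+8 = 18
ES_HVAC install = max(EF_Electrical rough-in=16, EF_Plumbing rough-in=18) = 18; EF_HVAC install = 18+3 = 21
ES_Insulation = max(EF_Framing=11, EF_Plumbing rough-in=18) = 18; EF_Insulation = 18+12 = 30
ES_Drywall = max(EF_Electrical rough-in=16, EF_HVAC install=21, EF_Insulation=30) = 30; EF_Drywall = 30+6 = 36
Expected project duration μ = 36 hours. Critical path: Roofing → Plumbing rough-in → Insulation → Drywall.

Variance along critical path = 0.111 + 4.000 + 0.444 + 5.444 = 10.000
σ = √10.000 = 3.162 hours

3.16 hours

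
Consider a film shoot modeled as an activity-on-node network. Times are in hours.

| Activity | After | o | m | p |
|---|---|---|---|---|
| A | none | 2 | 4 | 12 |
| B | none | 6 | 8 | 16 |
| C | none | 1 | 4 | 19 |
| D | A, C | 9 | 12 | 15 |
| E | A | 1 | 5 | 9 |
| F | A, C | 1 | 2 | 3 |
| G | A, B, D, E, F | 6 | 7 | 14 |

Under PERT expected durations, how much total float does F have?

10 hours

te_A = (2 + 4·4 + 12)/6 = 30/6 = 5
te_B = (6 + 4·8 + 16)/6 = 54/6 = 9
te_C = (1 + 4·4 + 19)/6 = 36/6 = 6
te_D = (9 + 4·12 + 15)/6 = 72/6 = 12
te_E = (1 + 4·5 + 9)/6 = 30/6 = 5
te_F = (1 + 4·2 + 3)/6 = 12/6 = 2
te_G = (6 + 4·7 + 14)/6 = 48/6 = 8

Forward pass:
ES_A = 0; EF_A = 5
ES_B = 0; EF_B = 9
ES_C = 0; EF_C = 6
ES_D = max(EF_A=5, EF_C=6) = 6; EF_D = 6+12 = 18
ES_E = 5; EF_E = 5+5 = 10
ES_F = max(EF_A=5, EF_C=6) = 6; EF_F = 6+2 = 8
ES_G = max(EF_A=5, EF_B=9, EF_D=18, EF_E=10, EF_F=8) = 18; EF_G = 18+8 = 26
Expected project duration μ = 26 hours. Critical path: C → D → G.

Backward pass:
LF_G = 26; LS_G = 26−8 = 18
LF_F = LS_G = 18; LS_F = 18−2 = 16
LF_E = LS_G = 18; LS_E = 18−5 = 13
LF_D = LS_G = 18; LS_D = 18−12 = 6
LF_C = min(LS_D=6, LS_F=16) = 6; LS_C = 6−6 = 0
LF_B = LS_G = 18; LS_B = 18−9 = 9
LF_A = min(LS_D=6, LS_E=13, LS_F=16, LS_G=18) = 6; LS_A = 6−5 = 1
Slack_F = LS_F − ES_F = 16 − 6 = 10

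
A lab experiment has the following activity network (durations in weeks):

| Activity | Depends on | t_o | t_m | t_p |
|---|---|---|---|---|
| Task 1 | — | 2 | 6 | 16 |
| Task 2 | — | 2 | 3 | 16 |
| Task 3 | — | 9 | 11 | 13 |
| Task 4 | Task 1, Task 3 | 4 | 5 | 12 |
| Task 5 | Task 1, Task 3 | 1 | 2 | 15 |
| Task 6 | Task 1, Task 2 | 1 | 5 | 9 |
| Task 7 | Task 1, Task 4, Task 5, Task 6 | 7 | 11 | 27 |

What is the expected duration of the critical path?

te_Task 1 = (2 + 4·6 + 16)/6 = 42/6 = 7
te_Task 2 = (2 + 4·3 + 16)/6 = 30/6 = 5
te_Task 3 = (9 + 4·11 + 13)/6 = 66/6 = 11
te_Task 4 = (4 + 4·5 + 12)/6 = 36/6 = 6
te_Task 5 = (1 + 4·2 + 15)/6 = 24/6 = 4
te_Task 6 = (1 + 4·5 + 9)/6 = 30/6 = 5
te_Task 7 = (7 + 4·11 + 27)/6 = 78/6 = 13

Forward pass:
ES_Task 1 = 0; EF_Task 1 = 7
ES_Task 2 = 0; EF_Task 2 = 5
ES_Task 3 = 0; EF_Task 3 = 11
ES_Task 4 = max(EF_Task 1=7, EF_Task 3=11) = 11; EF_Task 4 = 11+6 = 17
ES_Task 5 = max(EF_Task 1=7, EF_Task 3=11) = 11; EF_Task 5 = 11+4 = 15
ES_Task 6 = max(EF_Task 1=7, EF_Task 2=5) = 7; EF_Task 6 = 7+5 = 12
ES_Task 7 = max(EF_Task 1=7, EF_Task 4=17, EF_Task 5=15, EF_Task 6=12) = 17; EF_Task 7 = 17+13 = 30
Expected project duration μ = 30 weeks. Critical path: Task 3 → Task 4 → Task 7.

30 weeks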